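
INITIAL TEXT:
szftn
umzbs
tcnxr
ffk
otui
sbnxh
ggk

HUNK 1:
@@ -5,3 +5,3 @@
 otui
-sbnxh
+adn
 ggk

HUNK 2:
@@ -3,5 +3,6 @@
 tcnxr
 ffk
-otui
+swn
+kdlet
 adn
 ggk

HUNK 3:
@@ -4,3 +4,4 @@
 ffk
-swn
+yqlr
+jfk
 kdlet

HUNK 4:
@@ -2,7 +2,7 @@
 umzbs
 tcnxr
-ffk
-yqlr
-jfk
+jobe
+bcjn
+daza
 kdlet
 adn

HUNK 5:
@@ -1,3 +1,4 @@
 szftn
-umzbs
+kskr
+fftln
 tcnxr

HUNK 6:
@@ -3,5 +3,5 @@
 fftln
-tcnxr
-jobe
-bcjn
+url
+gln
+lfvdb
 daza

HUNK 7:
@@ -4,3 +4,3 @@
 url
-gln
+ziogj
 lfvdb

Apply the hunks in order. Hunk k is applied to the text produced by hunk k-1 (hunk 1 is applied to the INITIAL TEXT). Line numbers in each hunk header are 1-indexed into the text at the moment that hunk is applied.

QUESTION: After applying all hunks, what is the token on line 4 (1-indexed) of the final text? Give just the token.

Hunk 1: at line 5 remove [sbnxh] add [adn] -> 7 lines: szftn umzbs tcnxr ffk otui adn ggk
Hunk 2: at line 3 remove [otui] add [swn,kdlet] -> 8 lines: szftn umzbs tcnxr ffk swn kdlet adn ggk
Hunk 3: at line 4 remove [swn] add [yqlr,jfk] -> 9 lines: szftn umzbs tcnxr ffk yqlr jfk kdlet adn ggk
Hunk 4: at line 2 remove [ffk,yqlr,jfk] add [jobe,bcjn,daza] -> 9 lines: szftn umzbs tcnxr jobe bcjn daza kdlet adn ggk
Hunk 5: at line 1 remove [umzbs] add [kskr,fftln] -> 10 lines: szftn kskr fftln tcnxr jobe bcjn daza kdlet adn ggk
Hunk 6: at line 3 remove [tcnxr,jobe,bcjn] add [url,gln,lfvdb] -> 10 lines: szftn kskr fftln url gln lfvdb daza kdlet adn ggk
Hunk 7: at line 4 remove [gln] add [ziogj] -> 10 lines: szftn kskr fftln url ziogj lfvdb daza kdlet adn ggk
Final line 4: url

Answer: url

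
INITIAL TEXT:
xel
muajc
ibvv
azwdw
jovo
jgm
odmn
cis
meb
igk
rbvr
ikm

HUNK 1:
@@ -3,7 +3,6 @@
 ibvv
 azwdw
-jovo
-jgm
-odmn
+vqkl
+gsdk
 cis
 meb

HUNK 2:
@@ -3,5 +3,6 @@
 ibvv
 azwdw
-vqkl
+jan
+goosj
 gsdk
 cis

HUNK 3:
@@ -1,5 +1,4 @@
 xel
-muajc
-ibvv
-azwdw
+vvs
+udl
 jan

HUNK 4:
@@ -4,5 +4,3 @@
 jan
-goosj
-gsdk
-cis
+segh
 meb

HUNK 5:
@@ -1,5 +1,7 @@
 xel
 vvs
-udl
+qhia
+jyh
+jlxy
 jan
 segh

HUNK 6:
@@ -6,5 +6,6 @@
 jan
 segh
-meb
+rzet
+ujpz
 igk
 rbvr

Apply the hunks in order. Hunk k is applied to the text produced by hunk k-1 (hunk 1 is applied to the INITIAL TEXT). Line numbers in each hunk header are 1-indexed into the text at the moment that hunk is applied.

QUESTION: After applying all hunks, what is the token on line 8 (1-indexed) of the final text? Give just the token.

Answer: rzet

Derivation:
Hunk 1: at line 3 remove [jovo,jgm,odmn] add [vqkl,gsdk] -> 11 lines: xel muajc ibvv azwdw vqkl gsdk cis meb igk rbvr ikm
Hunk 2: at line 3 remove [vqkl] add [jan,goosj] -> 12 lines: xel muajc ibvv azwdw jan goosj gsdk cis meb igk rbvr ikm
Hunk 3: at line 1 remove [muajc,ibvv,azwdw] add [vvs,udl] -> 11 lines: xel vvs udl jan goosj gsdk cis meb igk rbvr ikm
Hunk 4: at line 4 remove [goosj,gsdk,cis] add [segh] -> 9 lines: xel vvs udl jan segh meb igk rbvr ikm
Hunk 5: at line 1 remove [udl] add [qhia,jyh,jlxy] -> 11 lines: xel vvs qhia jyh jlxy jan segh meb igk rbvr ikm
Hunk 6: at line 6 remove [meb] add [rzet,ujpz] -> 12 lines: xel vvs qhia jyh jlxy jan segh rzet ujpz igk rbvr ikm
Final line 8: rzet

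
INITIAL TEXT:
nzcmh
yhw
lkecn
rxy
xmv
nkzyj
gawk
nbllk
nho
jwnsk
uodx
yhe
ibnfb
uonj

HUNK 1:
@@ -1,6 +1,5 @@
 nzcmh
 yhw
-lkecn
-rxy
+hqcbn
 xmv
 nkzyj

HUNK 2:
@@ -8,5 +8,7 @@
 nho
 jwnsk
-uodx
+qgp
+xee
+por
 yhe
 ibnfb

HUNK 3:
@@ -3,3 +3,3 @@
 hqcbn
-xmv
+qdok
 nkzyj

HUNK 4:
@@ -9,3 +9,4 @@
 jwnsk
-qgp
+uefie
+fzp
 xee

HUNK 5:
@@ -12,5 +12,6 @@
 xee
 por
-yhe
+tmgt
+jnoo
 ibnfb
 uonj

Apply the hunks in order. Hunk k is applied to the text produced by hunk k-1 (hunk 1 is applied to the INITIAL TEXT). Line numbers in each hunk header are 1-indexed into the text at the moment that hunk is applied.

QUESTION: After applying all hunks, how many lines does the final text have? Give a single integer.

Hunk 1: at line 1 remove [lkecn,rxy] add [hqcbn] -> 13 lines: nzcmh yhw hqcbn xmv nkzyj gawk nbllk nho jwnsk uodx yhe ibnfb uonj
Hunk 2: at line 8 remove [uodx] add [qgp,xee,por] -> 15 lines: nzcmh yhw hqcbn xmv nkzyj gawk nbllk nho jwnsk qgp xee por yhe ibnfb uonj
Hunk 3: at line 3 remove [xmv] add [qdok] -> 15 lines: nzcmh yhw hqcbn qdok nkzyj gawk nbllk nho jwnsk qgp xee por yhe ibnfb uonj
Hunk 4: at line 9 remove [qgp] add [uefie,fzp] -> 16 lines: nzcmh yhw hqcbn qdok nkzyj gawk nbllk nho jwnsk uefie fzp xee por yhe ibnfb uonj
Hunk 5: at line 12 remove [yhe] add [tmgt,jnoo] -> 17 lines: nzcmh yhw hqcbn qdok nkzyj gawk nbllk nho jwnsk uefie fzp xee por tmgt jnoo ibnfb uonj
Final line count: 17

Answer: 17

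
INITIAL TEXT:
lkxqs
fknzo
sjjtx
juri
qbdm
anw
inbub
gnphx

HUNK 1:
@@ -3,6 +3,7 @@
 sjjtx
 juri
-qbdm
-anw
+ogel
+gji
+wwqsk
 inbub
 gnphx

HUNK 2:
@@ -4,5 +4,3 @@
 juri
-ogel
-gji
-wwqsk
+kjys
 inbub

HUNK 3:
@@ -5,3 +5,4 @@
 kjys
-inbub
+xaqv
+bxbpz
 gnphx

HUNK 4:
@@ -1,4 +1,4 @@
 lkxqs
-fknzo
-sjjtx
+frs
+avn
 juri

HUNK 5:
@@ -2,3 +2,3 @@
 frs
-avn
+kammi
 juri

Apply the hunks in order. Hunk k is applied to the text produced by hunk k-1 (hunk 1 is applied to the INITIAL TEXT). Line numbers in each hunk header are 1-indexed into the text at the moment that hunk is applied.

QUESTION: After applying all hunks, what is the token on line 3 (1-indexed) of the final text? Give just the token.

Answer: kammi

Derivation:
Hunk 1: at line 3 remove [qbdm,anw] add [ogel,gji,wwqsk] -> 9 lines: lkxqs fknzo sjjtx juri ogel gji wwqsk inbub gnphx
Hunk 2: at line 4 remove [ogel,gji,wwqsk] add [kjys] -> 7 lines: lkxqs fknzo sjjtx juri kjys inbub gnphx
Hunk 3: at line 5 remove [inbub] add [xaqv,bxbpz] -> 8 lines: lkxqs fknzo sjjtx juri kjys xaqv bxbpz gnphx
Hunk 4: at line 1 remove [fknzo,sjjtx] add [frs,avn] -> 8 lines: lkxqs frs avn juri kjys xaqv bxbpz gnphx
Hunk 5: at line 2 remove [avn] add [kammi] -> 8 lines: lkxqs frs kammi juri kjys xaqv bxbpz gnphx
Final line 3: kammi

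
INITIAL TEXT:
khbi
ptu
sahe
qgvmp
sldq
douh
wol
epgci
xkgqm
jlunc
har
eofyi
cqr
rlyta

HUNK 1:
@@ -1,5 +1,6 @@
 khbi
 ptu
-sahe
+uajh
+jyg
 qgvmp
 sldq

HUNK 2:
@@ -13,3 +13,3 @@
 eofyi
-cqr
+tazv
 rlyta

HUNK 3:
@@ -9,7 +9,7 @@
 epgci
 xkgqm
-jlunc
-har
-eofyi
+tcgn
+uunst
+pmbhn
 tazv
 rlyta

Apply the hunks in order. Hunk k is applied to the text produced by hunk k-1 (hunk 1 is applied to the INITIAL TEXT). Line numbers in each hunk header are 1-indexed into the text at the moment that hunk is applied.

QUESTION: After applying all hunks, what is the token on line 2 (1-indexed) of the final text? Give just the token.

Answer: ptu

Derivation:
Hunk 1: at line 1 remove [sahe] add [uajh,jyg] -> 15 lines: khbi ptu uajh jyg qgvmp sldq douh wol epgci xkgqm jlunc har eofyi cqr rlyta
Hunk 2: at line 13 remove [cqr] add [tazv] -> 15 lines: khbi ptu uajh jyg qgvmp sldq douh wol epgci xkgqm jlunc har eofyi tazv rlyta
Hunk 3: at line 9 remove [jlunc,har,eofyi] add [tcgn,uunst,pmbhn] -> 15 lines: khbi ptu uajh jyg qgvmp sldq douh wol epgci xkgqm tcgn uunst pmbhn tazv rlyta
Final line 2: ptu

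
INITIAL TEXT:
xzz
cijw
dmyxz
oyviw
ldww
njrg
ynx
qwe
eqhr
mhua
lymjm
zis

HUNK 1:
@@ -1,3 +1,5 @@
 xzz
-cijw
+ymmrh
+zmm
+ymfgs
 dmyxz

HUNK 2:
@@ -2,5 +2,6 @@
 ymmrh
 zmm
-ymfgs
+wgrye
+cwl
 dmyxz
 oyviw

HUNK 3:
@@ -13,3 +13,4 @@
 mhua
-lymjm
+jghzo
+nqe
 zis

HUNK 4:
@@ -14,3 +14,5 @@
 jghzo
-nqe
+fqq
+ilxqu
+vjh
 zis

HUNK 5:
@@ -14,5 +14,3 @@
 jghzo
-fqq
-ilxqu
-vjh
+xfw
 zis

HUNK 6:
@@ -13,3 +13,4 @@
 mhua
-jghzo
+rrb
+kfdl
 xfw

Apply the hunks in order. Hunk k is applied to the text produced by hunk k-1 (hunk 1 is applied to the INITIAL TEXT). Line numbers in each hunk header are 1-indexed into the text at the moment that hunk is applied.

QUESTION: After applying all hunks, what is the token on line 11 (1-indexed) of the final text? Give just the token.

Answer: qwe

Derivation:
Hunk 1: at line 1 remove [cijw] add [ymmrh,zmm,ymfgs] -> 14 lines: xzz ymmrh zmm ymfgs dmyxz oyviw ldww njrg ynx qwe eqhr mhua lymjm zis
Hunk 2: at line 2 remove [ymfgs] add [wgrye,cwl] -> 15 lines: xzz ymmrh zmm wgrye cwl dmyxz oyviw ldww njrg ynx qwe eqhr mhua lymjm zis
Hunk 3: at line 13 remove [lymjm] add [jghzo,nqe] -> 16 lines: xzz ymmrh zmm wgrye cwl dmyxz oyviw ldww njrg ynx qwe eqhr mhua jghzo nqe zis
Hunk 4: at line 14 remove [nqe] add [fqq,ilxqu,vjh] -> 18 lines: xzz ymmrh zmm wgrye cwl dmyxz oyviw ldww njrg ynx qwe eqhr mhua jghzo fqq ilxqu vjh zis
Hunk 5: at line 14 remove [fqq,ilxqu,vjh] add [xfw] -> 16 lines: xzz ymmrh zmm wgrye cwl dmyxz oyviw ldww njrg ynx qwe eqhr mhua jghzo xfw zis
Hunk 6: at line 13 remove [jghzo] add [rrb,kfdl] -> 17 lines: xzz ymmrh zmm wgrye cwl dmyxz oyviw ldww njrg ynx qwe eqhr mhua rrb kfdl xfw zis
Final line 11: qwe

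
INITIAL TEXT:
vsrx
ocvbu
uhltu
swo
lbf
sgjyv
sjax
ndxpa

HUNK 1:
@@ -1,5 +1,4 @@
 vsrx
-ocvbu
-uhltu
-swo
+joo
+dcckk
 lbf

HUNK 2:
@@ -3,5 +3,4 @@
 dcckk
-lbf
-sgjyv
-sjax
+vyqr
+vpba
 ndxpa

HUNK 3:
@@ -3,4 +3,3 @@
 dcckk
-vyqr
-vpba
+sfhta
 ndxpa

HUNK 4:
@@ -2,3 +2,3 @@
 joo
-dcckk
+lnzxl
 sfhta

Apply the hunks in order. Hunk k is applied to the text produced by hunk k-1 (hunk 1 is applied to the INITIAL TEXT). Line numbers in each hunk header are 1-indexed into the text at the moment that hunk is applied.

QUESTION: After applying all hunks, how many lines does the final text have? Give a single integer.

Hunk 1: at line 1 remove [ocvbu,uhltu,swo] add [joo,dcckk] -> 7 lines: vsrx joo dcckk lbf sgjyv sjax ndxpa
Hunk 2: at line 3 remove [lbf,sgjyv,sjax] add [vyqr,vpba] -> 6 lines: vsrx joo dcckk vyqr vpba ndxpa
Hunk 3: at line 3 remove [vyqr,vpba] add [sfhta] -> 5 lines: vsrx joo dcckk sfhta ndxpa
Hunk 4: at line 2 remove [dcckk] add [lnzxl] -> 5 lines: vsrx joo lnzxl sfhta ndxpa
Final line count: 5

Answer: 5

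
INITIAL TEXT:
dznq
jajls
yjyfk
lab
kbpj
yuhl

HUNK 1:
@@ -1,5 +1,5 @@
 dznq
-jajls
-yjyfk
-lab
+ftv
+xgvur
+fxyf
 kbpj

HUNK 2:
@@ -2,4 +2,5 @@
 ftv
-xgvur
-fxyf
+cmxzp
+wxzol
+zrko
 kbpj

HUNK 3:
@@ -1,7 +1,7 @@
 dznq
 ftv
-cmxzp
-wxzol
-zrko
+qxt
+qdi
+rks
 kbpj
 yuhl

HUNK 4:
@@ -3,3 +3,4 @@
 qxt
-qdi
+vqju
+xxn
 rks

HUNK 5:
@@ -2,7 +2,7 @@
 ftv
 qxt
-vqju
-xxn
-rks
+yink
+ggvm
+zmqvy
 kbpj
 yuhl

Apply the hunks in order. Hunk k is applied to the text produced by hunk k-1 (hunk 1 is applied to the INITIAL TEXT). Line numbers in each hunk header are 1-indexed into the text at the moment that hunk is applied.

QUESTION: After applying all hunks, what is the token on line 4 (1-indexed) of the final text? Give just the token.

Hunk 1: at line 1 remove [jajls,yjyfk,lab] add [ftv,xgvur,fxyf] -> 6 lines: dznq ftv xgvur fxyf kbpj yuhl
Hunk 2: at line 2 remove [xgvur,fxyf] add [cmxzp,wxzol,zrko] -> 7 lines: dznq ftv cmxzp wxzol zrko kbpj yuhl
Hunk 3: at line 1 remove [cmxzp,wxzol,zrko] add [qxt,qdi,rks] -> 7 lines: dznq ftv qxt qdi rks kbpj yuhl
Hunk 4: at line 3 remove [qdi] add [vqju,xxn] -> 8 lines: dznq ftv qxt vqju xxn rks kbpj yuhl
Hunk 5: at line 2 remove [vqju,xxn,rks] add [yink,ggvm,zmqvy] -> 8 lines: dznq ftv qxt yink ggvm zmqvy kbpj yuhl
Final line 4: yink

Answer: yink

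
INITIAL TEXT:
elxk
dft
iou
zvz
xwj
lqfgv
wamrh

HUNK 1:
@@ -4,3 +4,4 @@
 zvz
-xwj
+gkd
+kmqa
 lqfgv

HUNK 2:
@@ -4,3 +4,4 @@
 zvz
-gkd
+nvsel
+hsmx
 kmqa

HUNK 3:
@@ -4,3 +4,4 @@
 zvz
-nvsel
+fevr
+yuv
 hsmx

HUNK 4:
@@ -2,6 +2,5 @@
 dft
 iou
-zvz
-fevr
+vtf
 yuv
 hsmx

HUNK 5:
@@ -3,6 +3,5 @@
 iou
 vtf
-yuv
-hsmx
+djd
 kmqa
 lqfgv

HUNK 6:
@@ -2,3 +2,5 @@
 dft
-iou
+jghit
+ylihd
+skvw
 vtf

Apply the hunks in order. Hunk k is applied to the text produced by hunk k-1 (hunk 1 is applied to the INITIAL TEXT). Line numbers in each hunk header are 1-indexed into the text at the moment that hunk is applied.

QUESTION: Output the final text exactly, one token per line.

Hunk 1: at line 4 remove [xwj] add [gkd,kmqa] -> 8 lines: elxk dft iou zvz gkd kmqa lqfgv wamrh
Hunk 2: at line 4 remove [gkd] add [nvsel,hsmx] -> 9 lines: elxk dft iou zvz nvsel hsmx kmqa lqfgv wamrh
Hunk 3: at line 4 remove [nvsel] add [fevr,yuv] -> 10 lines: elxk dft iou zvz fevr yuv hsmx kmqa lqfgv wamrh
Hunk 4: at line 2 remove [zvz,fevr] add [vtf] -> 9 lines: elxk dft iou vtf yuv hsmx kmqa lqfgv wamrh
Hunk 5: at line 3 remove [yuv,hsmx] add [djd] -> 8 lines: elxk dft iou vtf djd kmqa lqfgv wamrh
Hunk 6: at line 2 remove [iou] add [jghit,ylihd,skvw] -> 10 lines: elxk dft jghit ylihd skvw vtf djd kmqa lqfgv wamrh

Answer: elxk
dft
jghit
ylihd
skvw
vtf
djd
kmqa
lqfgv
wamrh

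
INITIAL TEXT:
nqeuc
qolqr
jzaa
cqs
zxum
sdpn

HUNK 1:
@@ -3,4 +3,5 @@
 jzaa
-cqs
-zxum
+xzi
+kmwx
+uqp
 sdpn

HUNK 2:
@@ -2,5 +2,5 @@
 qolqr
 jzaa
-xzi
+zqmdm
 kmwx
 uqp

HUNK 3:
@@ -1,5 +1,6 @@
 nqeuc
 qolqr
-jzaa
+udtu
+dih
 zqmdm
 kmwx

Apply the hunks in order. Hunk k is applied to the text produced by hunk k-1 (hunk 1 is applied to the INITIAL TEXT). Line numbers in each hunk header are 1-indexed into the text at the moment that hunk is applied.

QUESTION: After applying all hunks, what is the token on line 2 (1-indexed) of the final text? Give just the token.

Hunk 1: at line 3 remove [cqs,zxum] add [xzi,kmwx,uqp] -> 7 lines: nqeuc qolqr jzaa xzi kmwx uqp sdpn
Hunk 2: at line 2 remove [xzi] add [zqmdm] -> 7 lines: nqeuc qolqr jzaa zqmdm kmwx uqp sdpn
Hunk 3: at line 1 remove [jzaa] add [udtu,dih] -> 8 lines: nqeuc qolqr udtu dih zqmdm kmwx uqp sdpn
Final line 2: qolqr

Answer: qolqr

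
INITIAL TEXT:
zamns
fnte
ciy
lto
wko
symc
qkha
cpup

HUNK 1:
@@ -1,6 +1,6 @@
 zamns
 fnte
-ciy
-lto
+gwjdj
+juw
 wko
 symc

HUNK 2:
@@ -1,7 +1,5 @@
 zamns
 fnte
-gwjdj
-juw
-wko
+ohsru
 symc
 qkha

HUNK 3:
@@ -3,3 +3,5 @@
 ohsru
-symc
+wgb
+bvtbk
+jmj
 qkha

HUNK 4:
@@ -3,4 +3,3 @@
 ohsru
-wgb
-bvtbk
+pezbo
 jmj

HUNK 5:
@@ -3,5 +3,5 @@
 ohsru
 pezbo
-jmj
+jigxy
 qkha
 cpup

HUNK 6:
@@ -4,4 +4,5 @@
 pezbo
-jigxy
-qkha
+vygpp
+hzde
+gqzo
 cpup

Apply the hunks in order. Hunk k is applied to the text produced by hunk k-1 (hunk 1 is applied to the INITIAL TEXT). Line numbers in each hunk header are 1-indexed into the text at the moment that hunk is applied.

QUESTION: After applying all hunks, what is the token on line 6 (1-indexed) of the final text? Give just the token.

Hunk 1: at line 1 remove [ciy,lto] add [gwjdj,juw] -> 8 lines: zamns fnte gwjdj juw wko symc qkha cpup
Hunk 2: at line 1 remove [gwjdj,juw,wko] add [ohsru] -> 6 lines: zamns fnte ohsru symc qkha cpup
Hunk 3: at line 3 remove [symc] add [wgb,bvtbk,jmj] -> 8 lines: zamns fnte ohsru wgb bvtbk jmj qkha cpup
Hunk 4: at line 3 remove [wgb,bvtbk] add [pezbo] -> 7 lines: zamns fnte ohsru pezbo jmj qkha cpup
Hunk 5: at line 3 remove [jmj] add [jigxy] -> 7 lines: zamns fnte ohsru pezbo jigxy qkha cpup
Hunk 6: at line 4 remove [jigxy,qkha] add [vygpp,hzde,gqzo] -> 8 lines: zamns fnte ohsru pezbo vygpp hzde gqzo cpup
Final line 6: hzde

Answer: hzde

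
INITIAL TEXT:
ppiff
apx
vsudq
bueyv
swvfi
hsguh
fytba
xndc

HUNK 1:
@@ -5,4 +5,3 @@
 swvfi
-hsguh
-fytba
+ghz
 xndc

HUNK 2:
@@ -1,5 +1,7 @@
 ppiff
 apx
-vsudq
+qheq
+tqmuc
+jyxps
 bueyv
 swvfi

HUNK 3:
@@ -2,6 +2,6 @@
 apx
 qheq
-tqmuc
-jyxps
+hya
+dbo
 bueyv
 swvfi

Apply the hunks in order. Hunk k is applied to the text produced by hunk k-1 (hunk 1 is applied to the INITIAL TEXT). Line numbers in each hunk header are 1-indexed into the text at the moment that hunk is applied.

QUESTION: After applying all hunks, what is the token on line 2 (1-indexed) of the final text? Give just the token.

Hunk 1: at line 5 remove [hsguh,fytba] add [ghz] -> 7 lines: ppiff apx vsudq bueyv swvfi ghz xndc
Hunk 2: at line 1 remove [vsudq] add [qheq,tqmuc,jyxps] -> 9 lines: ppiff apx qheq tqmuc jyxps bueyv swvfi ghz xndc
Hunk 3: at line 2 remove [tqmuc,jyxps] add [hya,dbo] -> 9 lines: ppiff apx qheq hya dbo bueyv swvfi ghz xndc
Final line 2: apx

Answer: apx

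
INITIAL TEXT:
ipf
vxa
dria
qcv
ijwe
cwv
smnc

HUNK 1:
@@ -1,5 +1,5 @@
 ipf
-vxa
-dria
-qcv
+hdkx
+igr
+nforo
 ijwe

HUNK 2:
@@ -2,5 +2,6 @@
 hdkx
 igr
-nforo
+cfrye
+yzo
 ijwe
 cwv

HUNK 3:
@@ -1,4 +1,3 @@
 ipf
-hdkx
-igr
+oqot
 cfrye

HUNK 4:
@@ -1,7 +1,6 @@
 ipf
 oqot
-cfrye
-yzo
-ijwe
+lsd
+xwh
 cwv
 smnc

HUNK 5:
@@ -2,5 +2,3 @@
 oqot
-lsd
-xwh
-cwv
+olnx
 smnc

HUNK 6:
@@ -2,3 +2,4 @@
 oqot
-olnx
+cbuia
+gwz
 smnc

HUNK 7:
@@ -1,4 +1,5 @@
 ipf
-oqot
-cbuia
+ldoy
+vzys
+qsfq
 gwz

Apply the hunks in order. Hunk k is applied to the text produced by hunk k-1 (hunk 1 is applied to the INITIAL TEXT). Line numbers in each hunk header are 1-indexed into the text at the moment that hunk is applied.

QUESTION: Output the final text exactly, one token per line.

Hunk 1: at line 1 remove [vxa,dria,qcv] add [hdkx,igr,nforo] -> 7 lines: ipf hdkx igr nforo ijwe cwv smnc
Hunk 2: at line 2 remove [nforo] add [cfrye,yzo] -> 8 lines: ipf hdkx igr cfrye yzo ijwe cwv smnc
Hunk 3: at line 1 remove [hdkx,igr] add [oqot] -> 7 lines: ipf oqot cfrye yzo ijwe cwv smnc
Hunk 4: at line 1 remove [cfrye,yzo,ijwe] add [lsd,xwh] -> 6 lines: ipf oqot lsd xwh cwv smnc
Hunk 5: at line 2 remove [lsd,xwh,cwv] add [olnx] -> 4 lines: ipf oqot olnx smnc
Hunk 6: at line 2 remove [olnx] add [cbuia,gwz] -> 5 lines: ipf oqot cbuia gwz smnc
Hunk 7: at line 1 remove [oqot,cbuia] add [ldoy,vzys,qsfq] -> 6 lines: ipf ldoy vzys qsfq gwz smnc

Answer: ipf
ldoy
vzys
qsfq
gwz
smnc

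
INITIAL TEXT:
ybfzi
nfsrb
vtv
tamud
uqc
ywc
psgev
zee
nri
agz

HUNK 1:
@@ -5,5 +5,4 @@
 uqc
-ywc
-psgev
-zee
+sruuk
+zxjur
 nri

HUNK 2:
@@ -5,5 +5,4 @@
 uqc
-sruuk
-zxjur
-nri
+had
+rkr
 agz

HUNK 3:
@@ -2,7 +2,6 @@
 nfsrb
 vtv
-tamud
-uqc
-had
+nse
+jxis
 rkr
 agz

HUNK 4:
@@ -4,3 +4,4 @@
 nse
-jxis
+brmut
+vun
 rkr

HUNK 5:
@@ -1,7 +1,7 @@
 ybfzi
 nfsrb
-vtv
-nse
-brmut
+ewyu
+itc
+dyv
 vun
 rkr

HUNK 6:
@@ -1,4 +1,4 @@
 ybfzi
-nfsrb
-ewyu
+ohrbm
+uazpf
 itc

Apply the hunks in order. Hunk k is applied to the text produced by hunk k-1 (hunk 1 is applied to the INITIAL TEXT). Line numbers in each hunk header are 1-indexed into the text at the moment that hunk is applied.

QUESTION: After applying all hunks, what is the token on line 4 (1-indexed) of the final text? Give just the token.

Answer: itc

Derivation:
Hunk 1: at line 5 remove [ywc,psgev,zee] add [sruuk,zxjur] -> 9 lines: ybfzi nfsrb vtv tamud uqc sruuk zxjur nri agz
Hunk 2: at line 5 remove [sruuk,zxjur,nri] add [had,rkr] -> 8 lines: ybfzi nfsrb vtv tamud uqc had rkr agz
Hunk 3: at line 2 remove [tamud,uqc,had] add [nse,jxis] -> 7 lines: ybfzi nfsrb vtv nse jxis rkr agz
Hunk 4: at line 4 remove [jxis] add [brmut,vun] -> 8 lines: ybfzi nfsrb vtv nse brmut vun rkr agz
Hunk 5: at line 1 remove [vtv,nse,brmut] add [ewyu,itc,dyv] -> 8 lines: ybfzi nfsrb ewyu itc dyv vun rkr agz
Hunk 6: at line 1 remove [nfsrb,ewyu] add [ohrbm,uazpf] -> 8 lines: ybfzi ohrbm uazpf itc dyv vun rkr agz
Final line 4: itc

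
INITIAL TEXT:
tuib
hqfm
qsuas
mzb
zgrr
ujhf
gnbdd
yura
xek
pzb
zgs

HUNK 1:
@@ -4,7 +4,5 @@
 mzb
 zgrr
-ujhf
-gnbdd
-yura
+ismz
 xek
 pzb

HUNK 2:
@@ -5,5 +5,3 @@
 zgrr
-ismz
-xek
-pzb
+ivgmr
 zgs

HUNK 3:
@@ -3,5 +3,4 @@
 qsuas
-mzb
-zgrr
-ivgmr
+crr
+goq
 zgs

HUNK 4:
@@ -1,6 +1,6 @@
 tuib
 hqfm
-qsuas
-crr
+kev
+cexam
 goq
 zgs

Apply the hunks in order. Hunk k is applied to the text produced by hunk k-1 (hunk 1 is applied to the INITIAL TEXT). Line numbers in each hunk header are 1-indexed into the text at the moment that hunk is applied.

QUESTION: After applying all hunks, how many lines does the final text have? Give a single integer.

Answer: 6

Derivation:
Hunk 1: at line 4 remove [ujhf,gnbdd,yura] add [ismz] -> 9 lines: tuib hqfm qsuas mzb zgrr ismz xek pzb zgs
Hunk 2: at line 5 remove [ismz,xek,pzb] add [ivgmr] -> 7 lines: tuib hqfm qsuas mzb zgrr ivgmr zgs
Hunk 3: at line 3 remove [mzb,zgrr,ivgmr] add [crr,goq] -> 6 lines: tuib hqfm qsuas crr goq zgs
Hunk 4: at line 1 remove [qsuas,crr] add [kev,cexam] -> 6 lines: tuib hqfm kev cexam goq zgs
Final line count: 6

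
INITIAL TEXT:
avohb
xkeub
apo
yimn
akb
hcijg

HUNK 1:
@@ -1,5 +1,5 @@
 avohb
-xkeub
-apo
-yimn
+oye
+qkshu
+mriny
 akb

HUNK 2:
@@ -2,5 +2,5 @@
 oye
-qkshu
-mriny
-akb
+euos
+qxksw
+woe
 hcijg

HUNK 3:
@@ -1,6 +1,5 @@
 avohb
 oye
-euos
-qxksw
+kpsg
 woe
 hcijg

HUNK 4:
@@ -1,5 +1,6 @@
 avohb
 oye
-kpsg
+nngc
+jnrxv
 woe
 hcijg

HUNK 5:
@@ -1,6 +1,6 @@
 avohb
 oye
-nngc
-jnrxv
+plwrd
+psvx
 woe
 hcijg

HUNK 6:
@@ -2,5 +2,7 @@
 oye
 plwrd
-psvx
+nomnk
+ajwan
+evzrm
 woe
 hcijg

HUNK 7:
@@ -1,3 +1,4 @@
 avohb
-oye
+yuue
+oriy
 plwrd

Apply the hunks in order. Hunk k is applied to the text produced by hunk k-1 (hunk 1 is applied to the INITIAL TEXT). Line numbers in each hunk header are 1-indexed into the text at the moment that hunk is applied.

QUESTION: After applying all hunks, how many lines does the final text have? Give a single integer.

Answer: 9

Derivation:
Hunk 1: at line 1 remove [xkeub,apo,yimn] add [oye,qkshu,mriny] -> 6 lines: avohb oye qkshu mriny akb hcijg
Hunk 2: at line 2 remove [qkshu,mriny,akb] add [euos,qxksw,woe] -> 6 lines: avohb oye euos qxksw woe hcijg
Hunk 3: at line 1 remove [euos,qxksw] add [kpsg] -> 5 lines: avohb oye kpsg woe hcijg
Hunk 4: at line 1 remove [kpsg] add [nngc,jnrxv] -> 6 lines: avohb oye nngc jnrxv woe hcijg
Hunk 5: at line 1 remove [nngc,jnrxv] add [plwrd,psvx] -> 6 lines: avohb oye plwrd psvx woe hcijg
Hunk 6: at line 2 remove [psvx] add [nomnk,ajwan,evzrm] -> 8 lines: avohb oye plwrd nomnk ajwan evzrm woe hcijg
Hunk 7: at line 1 remove [oye] add [yuue,oriy] -> 9 lines: avohb yuue oriy plwrd nomnk ajwan evzrm woe hcijg
Final line count: 9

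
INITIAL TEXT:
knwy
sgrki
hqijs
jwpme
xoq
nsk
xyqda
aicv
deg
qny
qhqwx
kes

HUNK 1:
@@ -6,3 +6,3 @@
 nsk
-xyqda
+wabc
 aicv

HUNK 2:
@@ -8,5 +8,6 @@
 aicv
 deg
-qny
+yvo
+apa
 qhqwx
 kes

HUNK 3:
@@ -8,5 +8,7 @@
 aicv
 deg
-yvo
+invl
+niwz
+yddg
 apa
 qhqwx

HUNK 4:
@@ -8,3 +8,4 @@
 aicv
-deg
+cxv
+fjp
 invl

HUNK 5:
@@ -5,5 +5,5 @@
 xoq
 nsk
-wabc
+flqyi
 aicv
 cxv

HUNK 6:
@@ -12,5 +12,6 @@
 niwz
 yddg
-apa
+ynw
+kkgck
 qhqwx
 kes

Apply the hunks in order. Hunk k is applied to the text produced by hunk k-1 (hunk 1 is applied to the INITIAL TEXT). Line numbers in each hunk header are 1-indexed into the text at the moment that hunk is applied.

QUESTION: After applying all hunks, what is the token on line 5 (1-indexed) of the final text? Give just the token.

Hunk 1: at line 6 remove [xyqda] add [wabc] -> 12 lines: knwy sgrki hqijs jwpme xoq nsk wabc aicv deg qny qhqwx kes
Hunk 2: at line 8 remove [qny] add [yvo,apa] -> 13 lines: knwy sgrki hqijs jwpme xoq nsk wabc aicv deg yvo apa qhqwx kes
Hunk 3: at line 8 remove [yvo] add [invl,niwz,yddg] -> 15 lines: knwy sgrki hqijs jwpme xoq nsk wabc aicv deg invl niwz yddg apa qhqwx kes
Hunk 4: at line 8 remove [deg] add [cxv,fjp] -> 16 lines: knwy sgrki hqijs jwpme xoq nsk wabc aicv cxv fjp invl niwz yddg apa qhqwx kes
Hunk 5: at line 5 remove [wabc] add [flqyi] -> 16 lines: knwy sgrki hqijs jwpme xoq nsk flqyi aicv cxv fjp invl niwz yddg apa qhqwx kes
Hunk 6: at line 12 remove [apa] add [ynw,kkgck] -> 17 lines: knwy sgrki hqijs jwpme xoq nsk flqyi aicv cxv fjp invl niwz yddg ynw kkgck qhqwx kes
Final line 5: xoq

Answer: xoq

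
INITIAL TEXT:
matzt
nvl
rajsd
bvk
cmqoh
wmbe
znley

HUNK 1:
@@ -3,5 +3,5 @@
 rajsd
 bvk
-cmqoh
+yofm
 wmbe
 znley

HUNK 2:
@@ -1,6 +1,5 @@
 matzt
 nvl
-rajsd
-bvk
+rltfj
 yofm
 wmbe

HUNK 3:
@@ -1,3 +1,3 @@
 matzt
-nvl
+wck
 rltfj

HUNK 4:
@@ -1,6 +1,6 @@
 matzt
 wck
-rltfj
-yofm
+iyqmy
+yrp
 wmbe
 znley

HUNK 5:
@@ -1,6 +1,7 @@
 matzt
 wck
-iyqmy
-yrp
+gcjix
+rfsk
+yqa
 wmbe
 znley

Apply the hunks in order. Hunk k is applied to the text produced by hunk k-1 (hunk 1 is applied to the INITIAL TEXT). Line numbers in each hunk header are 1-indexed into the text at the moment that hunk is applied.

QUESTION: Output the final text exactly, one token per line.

Hunk 1: at line 3 remove [cmqoh] add [yofm] -> 7 lines: matzt nvl rajsd bvk yofm wmbe znley
Hunk 2: at line 1 remove [rajsd,bvk] add [rltfj] -> 6 lines: matzt nvl rltfj yofm wmbe znley
Hunk 3: at line 1 remove [nvl] add [wck] -> 6 lines: matzt wck rltfj yofm wmbe znley
Hunk 4: at line 1 remove [rltfj,yofm] add [iyqmy,yrp] -> 6 lines: matzt wck iyqmy yrp wmbe znley
Hunk 5: at line 1 remove [iyqmy,yrp] add [gcjix,rfsk,yqa] -> 7 lines: matzt wck gcjix rfsk yqa wmbe znley

Answer: matzt
wck
gcjix
rfsk
yqa
wmbe
znley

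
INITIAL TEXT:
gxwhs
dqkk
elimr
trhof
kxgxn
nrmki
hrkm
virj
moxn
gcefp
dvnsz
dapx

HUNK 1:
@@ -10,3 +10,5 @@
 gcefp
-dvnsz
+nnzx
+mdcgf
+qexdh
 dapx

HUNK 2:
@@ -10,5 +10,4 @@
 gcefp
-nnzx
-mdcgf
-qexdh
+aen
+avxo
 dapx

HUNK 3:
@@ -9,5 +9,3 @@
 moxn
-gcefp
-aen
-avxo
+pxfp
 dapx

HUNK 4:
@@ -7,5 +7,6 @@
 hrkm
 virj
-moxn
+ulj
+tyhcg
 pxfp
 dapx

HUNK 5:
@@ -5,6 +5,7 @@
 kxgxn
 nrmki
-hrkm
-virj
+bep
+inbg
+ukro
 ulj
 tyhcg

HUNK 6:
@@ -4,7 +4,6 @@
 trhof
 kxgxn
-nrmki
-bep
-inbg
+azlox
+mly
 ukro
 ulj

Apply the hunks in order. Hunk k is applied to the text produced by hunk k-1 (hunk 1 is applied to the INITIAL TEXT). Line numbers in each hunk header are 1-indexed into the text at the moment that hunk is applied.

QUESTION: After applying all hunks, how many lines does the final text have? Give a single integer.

Hunk 1: at line 10 remove [dvnsz] add [nnzx,mdcgf,qexdh] -> 14 lines: gxwhs dqkk elimr trhof kxgxn nrmki hrkm virj moxn gcefp nnzx mdcgf qexdh dapx
Hunk 2: at line 10 remove [nnzx,mdcgf,qexdh] add [aen,avxo] -> 13 lines: gxwhs dqkk elimr trhof kxgxn nrmki hrkm virj moxn gcefp aen avxo dapx
Hunk 3: at line 9 remove [gcefp,aen,avxo] add [pxfp] -> 11 lines: gxwhs dqkk elimr trhof kxgxn nrmki hrkm virj moxn pxfp dapx
Hunk 4: at line 7 remove [moxn] add [ulj,tyhcg] -> 12 lines: gxwhs dqkk elimr trhof kxgxn nrmki hrkm virj ulj tyhcg pxfp dapx
Hunk 5: at line 5 remove [hrkm,virj] add [bep,inbg,ukro] -> 13 lines: gxwhs dqkk elimr trhof kxgxn nrmki bep inbg ukro ulj tyhcg pxfp dapx
Hunk 6: at line 4 remove [nrmki,bep,inbg] add [azlox,mly] -> 12 lines: gxwhs dqkk elimr trhof kxgxn azlox mly ukro ulj tyhcg pxfp dapx
Final line count: 12

Answer: 12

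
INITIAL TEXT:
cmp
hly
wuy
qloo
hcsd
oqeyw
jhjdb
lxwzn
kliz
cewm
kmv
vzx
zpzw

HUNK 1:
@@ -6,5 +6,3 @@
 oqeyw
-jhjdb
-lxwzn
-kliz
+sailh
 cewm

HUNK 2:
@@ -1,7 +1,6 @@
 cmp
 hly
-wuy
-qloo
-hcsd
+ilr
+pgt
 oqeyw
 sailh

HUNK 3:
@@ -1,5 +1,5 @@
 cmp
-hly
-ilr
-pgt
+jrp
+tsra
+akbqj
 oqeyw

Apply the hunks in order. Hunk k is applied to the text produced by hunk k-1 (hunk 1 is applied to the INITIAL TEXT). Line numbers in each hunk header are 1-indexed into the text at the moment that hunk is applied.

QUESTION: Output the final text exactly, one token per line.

Hunk 1: at line 6 remove [jhjdb,lxwzn,kliz] add [sailh] -> 11 lines: cmp hly wuy qloo hcsd oqeyw sailh cewm kmv vzx zpzw
Hunk 2: at line 1 remove [wuy,qloo,hcsd] add [ilr,pgt] -> 10 lines: cmp hly ilr pgt oqeyw sailh cewm kmv vzx zpzw
Hunk 3: at line 1 remove [hly,ilr,pgt] add [jrp,tsra,akbqj] -> 10 lines: cmp jrp tsra akbqj oqeyw sailh cewm kmv vzx zpzw

Answer: cmp
jrp
tsra
akbqj
oqeyw
sailh
cewm
kmv
vzx
zpzw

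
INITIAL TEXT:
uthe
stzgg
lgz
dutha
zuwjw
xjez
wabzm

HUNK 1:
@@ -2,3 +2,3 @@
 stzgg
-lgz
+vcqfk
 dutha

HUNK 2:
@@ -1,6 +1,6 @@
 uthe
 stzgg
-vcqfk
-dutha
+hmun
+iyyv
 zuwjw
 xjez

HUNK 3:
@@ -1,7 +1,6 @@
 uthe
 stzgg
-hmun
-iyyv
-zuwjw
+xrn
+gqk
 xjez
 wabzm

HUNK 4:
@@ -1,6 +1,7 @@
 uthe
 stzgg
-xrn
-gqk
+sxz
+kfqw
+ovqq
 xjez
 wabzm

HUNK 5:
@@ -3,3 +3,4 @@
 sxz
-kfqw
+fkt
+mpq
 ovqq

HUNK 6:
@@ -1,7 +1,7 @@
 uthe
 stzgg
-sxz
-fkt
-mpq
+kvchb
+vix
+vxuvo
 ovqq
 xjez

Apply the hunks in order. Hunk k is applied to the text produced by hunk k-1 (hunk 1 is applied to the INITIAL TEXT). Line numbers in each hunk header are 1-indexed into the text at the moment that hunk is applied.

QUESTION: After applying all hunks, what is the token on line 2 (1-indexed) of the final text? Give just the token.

Hunk 1: at line 2 remove [lgz] add [vcqfk] -> 7 lines: uthe stzgg vcqfk dutha zuwjw xjez wabzm
Hunk 2: at line 1 remove [vcqfk,dutha] add [hmun,iyyv] -> 7 lines: uthe stzgg hmun iyyv zuwjw xjez wabzm
Hunk 3: at line 1 remove [hmun,iyyv,zuwjw] add [xrn,gqk] -> 6 lines: uthe stzgg xrn gqk xjez wabzm
Hunk 4: at line 1 remove [xrn,gqk] add [sxz,kfqw,ovqq] -> 7 lines: uthe stzgg sxz kfqw ovqq xjez wabzm
Hunk 5: at line 3 remove [kfqw] add [fkt,mpq] -> 8 lines: uthe stzgg sxz fkt mpq ovqq xjez wabzm
Hunk 6: at line 1 remove [sxz,fkt,mpq] add [kvchb,vix,vxuvo] -> 8 lines: uthe stzgg kvchb vix vxuvo ovqq xjez wabzm
Final line 2: stzgg

Answer: stzgg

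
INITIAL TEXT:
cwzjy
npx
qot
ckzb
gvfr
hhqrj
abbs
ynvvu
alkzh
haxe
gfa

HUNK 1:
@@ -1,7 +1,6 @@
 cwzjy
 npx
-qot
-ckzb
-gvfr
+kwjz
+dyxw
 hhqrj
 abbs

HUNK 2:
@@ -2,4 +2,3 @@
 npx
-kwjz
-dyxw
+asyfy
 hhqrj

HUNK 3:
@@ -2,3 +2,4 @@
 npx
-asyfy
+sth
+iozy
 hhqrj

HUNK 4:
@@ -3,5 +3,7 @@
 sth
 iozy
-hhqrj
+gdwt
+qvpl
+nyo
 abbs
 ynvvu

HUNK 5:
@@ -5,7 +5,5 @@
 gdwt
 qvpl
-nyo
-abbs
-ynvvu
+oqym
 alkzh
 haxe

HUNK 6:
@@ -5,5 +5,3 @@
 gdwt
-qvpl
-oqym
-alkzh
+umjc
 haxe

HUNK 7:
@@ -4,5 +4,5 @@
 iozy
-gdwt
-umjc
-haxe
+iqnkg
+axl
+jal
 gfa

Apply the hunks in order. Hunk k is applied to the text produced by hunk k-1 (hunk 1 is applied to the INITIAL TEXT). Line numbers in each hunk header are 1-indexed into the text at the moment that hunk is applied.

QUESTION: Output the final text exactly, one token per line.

Answer: cwzjy
npx
sth
iozy
iqnkg
axl
jal
gfa

Derivation:
Hunk 1: at line 1 remove [qot,ckzb,gvfr] add [kwjz,dyxw] -> 10 lines: cwzjy npx kwjz dyxw hhqrj abbs ynvvu alkzh haxe gfa
Hunk 2: at line 2 remove [kwjz,dyxw] add [asyfy] -> 9 lines: cwzjy npx asyfy hhqrj abbs ynvvu alkzh haxe gfa
Hunk 3: at line 2 remove [asyfy] add [sth,iozy] -> 10 lines: cwzjy npx sth iozy hhqrj abbs ynvvu alkzh haxe gfa
Hunk 4: at line 3 remove [hhqrj] add [gdwt,qvpl,nyo] -> 12 lines: cwzjy npx sth iozy gdwt qvpl nyo abbs ynvvu alkzh haxe gfa
Hunk 5: at line 5 remove [nyo,abbs,ynvvu] add [oqym] -> 10 lines: cwzjy npx sth iozy gdwt qvpl oqym alkzh haxe gfa
Hunk 6: at line 5 remove [qvpl,oqym,alkzh] add [umjc] -> 8 lines: cwzjy npx sth iozy gdwt umjc haxe gfa
Hunk 7: at line 4 remove [gdwt,umjc,haxe] add [iqnkg,axl,jal] -> 8 lines: cwzjy npx sth iozy iqnkg axl jal gfa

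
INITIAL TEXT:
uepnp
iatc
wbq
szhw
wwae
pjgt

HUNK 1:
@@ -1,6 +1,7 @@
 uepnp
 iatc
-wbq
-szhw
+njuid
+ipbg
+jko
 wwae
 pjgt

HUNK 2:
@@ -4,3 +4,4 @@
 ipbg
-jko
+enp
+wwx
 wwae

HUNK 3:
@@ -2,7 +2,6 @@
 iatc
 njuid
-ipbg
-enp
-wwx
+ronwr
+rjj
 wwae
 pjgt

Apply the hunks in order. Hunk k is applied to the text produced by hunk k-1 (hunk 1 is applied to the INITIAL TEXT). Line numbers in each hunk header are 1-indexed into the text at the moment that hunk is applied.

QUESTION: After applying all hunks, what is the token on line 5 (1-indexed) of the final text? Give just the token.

Answer: rjj

Derivation:
Hunk 1: at line 1 remove [wbq,szhw] add [njuid,ipbg,jko] -> 7 lines: uepnp iatc njuid ipbg jko wwae pjgt
Hunk 2: at line 4 remove [jko] add [enp,wwx] -> 8 lines: uepnp iatc njuid ipbg enp wwx wwae pjgt
Hunk 3: at line 2 remove [ipbg,enp,wwx] add [ronwr,rjj] -> 7 lines: uepnp iatc njuid ronwr rjj wwae pjgt
Final line 5: rjj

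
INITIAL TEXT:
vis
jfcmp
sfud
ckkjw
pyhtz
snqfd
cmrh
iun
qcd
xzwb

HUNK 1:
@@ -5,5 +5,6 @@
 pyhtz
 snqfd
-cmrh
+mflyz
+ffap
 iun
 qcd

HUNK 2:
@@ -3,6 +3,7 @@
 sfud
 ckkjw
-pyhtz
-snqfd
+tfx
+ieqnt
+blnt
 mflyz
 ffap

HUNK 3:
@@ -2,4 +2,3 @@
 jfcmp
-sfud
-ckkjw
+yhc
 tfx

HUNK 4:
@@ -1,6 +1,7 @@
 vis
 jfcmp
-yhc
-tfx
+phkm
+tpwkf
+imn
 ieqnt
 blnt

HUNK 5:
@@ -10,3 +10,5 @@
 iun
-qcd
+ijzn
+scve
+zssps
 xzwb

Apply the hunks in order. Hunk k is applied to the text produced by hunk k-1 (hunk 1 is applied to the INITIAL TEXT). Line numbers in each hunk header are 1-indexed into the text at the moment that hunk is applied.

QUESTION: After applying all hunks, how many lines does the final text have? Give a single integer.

Hunk 1: at line 5 remove [cmrh] add [mflyz,ffap] -> 11 lines: vis jfcmp sfud ckkjw pyhtz snqfd mflyz ffap iun qcd xzwb
Hunk 2: at line 3 remove [pyhtz,snqfd] add [tfx,ieqnt,blnt] -> 12 lines: vis jfcmp sfud ckkjw tfx ieqnt blnt mflyz ffap iun qcd xzwb
Hunk 3: at line 2 remove [sfud,ckkjw] add [yhc] -> 11 lines: vis jfcmp yhc tfx ieqnt blnt mflyz ffap iun qcd xzwb
Hunk 4: at line 1 remove [yhc,tfx] add [phkm,tpwkf,imn] -> 12 lines: vis jfcmp phkm tpwkf imn ieqnt blnt mflyz ffap iun qcd xzwb
Hunk 5: at line 10 remove [qcd] add [ijzn,scve,zssps] -> 14 lines: vis jfcmp phkm tpwkf imn ieqnt blnt mflyz ffap iun ijzn scve zssps xzwb
Final line count: 14

Answer: 14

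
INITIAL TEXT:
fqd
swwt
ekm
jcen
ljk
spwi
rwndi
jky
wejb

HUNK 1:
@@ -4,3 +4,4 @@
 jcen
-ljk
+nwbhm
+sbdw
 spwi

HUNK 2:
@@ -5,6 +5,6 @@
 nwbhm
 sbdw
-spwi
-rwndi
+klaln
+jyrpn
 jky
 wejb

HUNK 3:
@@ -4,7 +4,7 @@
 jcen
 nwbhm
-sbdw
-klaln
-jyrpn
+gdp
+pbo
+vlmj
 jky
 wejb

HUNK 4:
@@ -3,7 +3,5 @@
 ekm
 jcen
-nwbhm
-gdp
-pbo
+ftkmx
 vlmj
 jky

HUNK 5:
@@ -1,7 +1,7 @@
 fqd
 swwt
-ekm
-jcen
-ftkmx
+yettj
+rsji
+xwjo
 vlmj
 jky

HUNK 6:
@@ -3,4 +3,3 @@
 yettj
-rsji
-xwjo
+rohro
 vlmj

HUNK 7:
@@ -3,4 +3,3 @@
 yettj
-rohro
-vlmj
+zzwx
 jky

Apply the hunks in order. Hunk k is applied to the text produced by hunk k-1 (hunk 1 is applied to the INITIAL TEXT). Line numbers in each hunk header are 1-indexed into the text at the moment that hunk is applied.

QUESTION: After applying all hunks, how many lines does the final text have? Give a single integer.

Answer: 6

Derivation:
Hunk 1: at line 4 remove [ljk] add [nwbhm,sbdw] -> 10 lines: fqd swwt ekm jcen nwbhm sbdw spwi rwndi jky wejb
Hunk 2: at line 5 remove [spwi,rwndi] add [klaln,jyrpn] -> 10 lines: fqd swwt ekm jcen nwbhm sbdw klaln jyrpn jky wejb
Hunk 3: at line 4 remove [sbdw,klaln,jyrpn] add [gdp,pbo,vlmj] -> 10 lines: fqd swwt ekm jcen nwbhm gdp pbo vlmj jky wejb
Hunk 4: at line 3 remove [nwbhm,gdp,pbo] add [ftkmx] -> 8 lines: fqd swwt ekm jcen ftkmx vlmj jky wejb
Hunk 5: at line 1 remove [ekm,jcen,ftkmx] add [yettj,rsji,xwjo] -> 8 lines: fqd swwt yettj rsji xwjo vlmj jky wejb
Hunk 6: at line 3 remove [rsji,xwjo] add [rohro] -> 7 lines: fqd swwt yettj rohro vlmj jky wejb
Hunk 7: at line 3 remove [rohro,vlmj] add [zzwx] -> 6 lines: fqd swwt yettj zzwx jky wejb
Final line count: 6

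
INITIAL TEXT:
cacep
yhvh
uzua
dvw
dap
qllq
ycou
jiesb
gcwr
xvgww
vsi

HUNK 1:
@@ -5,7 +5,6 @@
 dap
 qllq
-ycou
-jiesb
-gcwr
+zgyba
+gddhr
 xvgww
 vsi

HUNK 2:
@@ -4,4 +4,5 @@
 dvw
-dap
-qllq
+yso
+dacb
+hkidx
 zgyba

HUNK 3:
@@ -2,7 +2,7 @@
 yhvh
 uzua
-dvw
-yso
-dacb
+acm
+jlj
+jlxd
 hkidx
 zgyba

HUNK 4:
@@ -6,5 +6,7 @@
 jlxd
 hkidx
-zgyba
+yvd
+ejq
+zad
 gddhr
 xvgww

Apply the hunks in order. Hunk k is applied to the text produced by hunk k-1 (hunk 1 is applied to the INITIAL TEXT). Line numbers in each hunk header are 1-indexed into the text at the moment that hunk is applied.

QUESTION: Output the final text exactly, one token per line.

Answer: cacep
yhvh
uzua
acm
jlj
jlxd
hkidx
yvd
ejq
zad
gddhr
xvgww
vsi

Derivation:
Hunk 1: at line 5 remove [ycou,jiesb,gcwr] add [zgyba,gddhr] -> 10 lines: cacep yhvh uzua dvw dap qllq zgyba gddhr xvgww vsi
Hunk 2: at line 4 remove [dap,qllq] add [yso,dacb,hkidx] -> 11 lines: cacep yhvh uzua dvw yso dacb hkidx zgyba gddhr xvgww vsi
Hunk 3: at line 2 remove [dvw,yso,dacb] add [acm,jlj,jlxd] -> 11 lines: cacep yhvh uzua acm jlj jlxd hkidx zgyba gddhr xvgww vsi
Hunk 4: at line 6 remove [zgyba] add [yvd,ejq,zad] -> 13 lines: cacep yhvh uzua acm jlj jlxd hkidx yvd ejq zad gddhr xvgww vsi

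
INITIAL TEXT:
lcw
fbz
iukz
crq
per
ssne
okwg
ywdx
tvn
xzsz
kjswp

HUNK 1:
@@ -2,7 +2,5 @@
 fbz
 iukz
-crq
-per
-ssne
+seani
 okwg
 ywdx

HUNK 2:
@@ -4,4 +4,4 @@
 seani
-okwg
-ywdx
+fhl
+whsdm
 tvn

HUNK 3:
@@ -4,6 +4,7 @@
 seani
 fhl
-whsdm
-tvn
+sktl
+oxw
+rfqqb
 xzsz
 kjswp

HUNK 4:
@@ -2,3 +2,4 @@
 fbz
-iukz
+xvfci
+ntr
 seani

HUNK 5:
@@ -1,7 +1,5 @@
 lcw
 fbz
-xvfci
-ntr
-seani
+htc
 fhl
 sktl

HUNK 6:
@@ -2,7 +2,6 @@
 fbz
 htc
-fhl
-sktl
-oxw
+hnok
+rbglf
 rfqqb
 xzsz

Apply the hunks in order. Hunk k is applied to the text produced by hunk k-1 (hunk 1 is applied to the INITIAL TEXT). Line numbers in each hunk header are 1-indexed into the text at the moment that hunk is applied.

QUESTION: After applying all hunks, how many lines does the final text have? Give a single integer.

Answer: 8

Derivation:
Hunk 1: at line 2 remove [crq,per,ssne] add [seani] -> 9 lines: lcw fbz iukz seani okwg ywdx tvn xzsz kjswp
Hunk 2: at line 4 remove [okwg,ywdx] add [fhl,whsdm] -> 9 lines: lcw fbz iukz seani fhl whsdm tvn xzsz kjswp
Hunk 3: at line 4 remove [whsdm,tvn] add [sktl,oxw,rfqqb] -> 10 lines: lcw fbz iukz seani fhl sktl oxw rfqqb xzsz kjswp
Hunk 4: at line 2 remove [iukz] add [xvfci,ntr] -> 11 lines: lcw fbz xvfci ntr seani fhl sktl oxw rfqqb xzsz kjswp
Hunk 5: at line 1 remove [xvfci,ntr,seani] add [htc] -> 9 lines: lcw fbz htc fhl sktl oxw rfqqb xzsz kjswp
Hunk 6: at line 2 remove [fhl,sktl,oxw] add [hnok,rbglf] -> 8 lines: lcw fbz htc hnok rbglf rfqqb xzsz kjswp
Final line count: 8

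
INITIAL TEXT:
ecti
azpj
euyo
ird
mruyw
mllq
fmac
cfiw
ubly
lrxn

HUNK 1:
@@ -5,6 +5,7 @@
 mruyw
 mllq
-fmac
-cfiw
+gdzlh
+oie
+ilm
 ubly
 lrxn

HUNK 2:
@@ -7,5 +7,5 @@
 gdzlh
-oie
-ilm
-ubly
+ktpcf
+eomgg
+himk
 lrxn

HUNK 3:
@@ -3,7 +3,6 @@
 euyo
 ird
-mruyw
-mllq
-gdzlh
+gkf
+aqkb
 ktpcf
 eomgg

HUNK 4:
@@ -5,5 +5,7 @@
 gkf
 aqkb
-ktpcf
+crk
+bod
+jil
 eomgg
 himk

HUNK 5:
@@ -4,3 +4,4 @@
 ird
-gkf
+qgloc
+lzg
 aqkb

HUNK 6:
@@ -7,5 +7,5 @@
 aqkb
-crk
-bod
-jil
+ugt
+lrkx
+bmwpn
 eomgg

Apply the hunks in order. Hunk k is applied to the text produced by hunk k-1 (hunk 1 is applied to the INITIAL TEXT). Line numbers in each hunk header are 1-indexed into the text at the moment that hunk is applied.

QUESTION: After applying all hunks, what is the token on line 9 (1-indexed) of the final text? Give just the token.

Hunk 1: at line 5 remove [fmac,cfiw] add [gdzlh,oie,ilm] -> 11 lines: ecti azpj euyo ird mruyw mllq gdzlh oie ilm ubly lrxn
Hunk 2: at line 7 remove [oie,ilm,ubly] add [ktpcf,eomgg,himk] -> 11 lines: ecti azpj euyo ird mruyw mllq gdzlh ktpcf eomgg himk lrxn
Hunk 3: at line 3 remove [mruyw,mllq,gdzlh] add [gkf,aqkb] -> 10 lines: ecti azpj euyo ird gkf aqkb ktpcf eomgg himk lrxn
Hunk 4: at line 5 remove [ktpcf] add [crk,bod,jil] -> 12 lines: ecti azpj euyo ird gkf aqkb crk bod jil eomgg himk lrxn
Hunk 5: at line 4 remove [gkf] add [qgloc,lzg] -> 13 lines: ecti azpj euyo ird qgloc lzg aqkb crk bod jil eomgg himk lrxn
Hunk 6: at line 7 remove [crk,bod,jil] add [ugt,lrkx,bmwpn] -> 13 lines: ecti azpj euyo ird qgloc lzg aqkb ugt lrkx bmwpn eomgg himk lrxn
Final line 9: lrkx

Answer: lrkx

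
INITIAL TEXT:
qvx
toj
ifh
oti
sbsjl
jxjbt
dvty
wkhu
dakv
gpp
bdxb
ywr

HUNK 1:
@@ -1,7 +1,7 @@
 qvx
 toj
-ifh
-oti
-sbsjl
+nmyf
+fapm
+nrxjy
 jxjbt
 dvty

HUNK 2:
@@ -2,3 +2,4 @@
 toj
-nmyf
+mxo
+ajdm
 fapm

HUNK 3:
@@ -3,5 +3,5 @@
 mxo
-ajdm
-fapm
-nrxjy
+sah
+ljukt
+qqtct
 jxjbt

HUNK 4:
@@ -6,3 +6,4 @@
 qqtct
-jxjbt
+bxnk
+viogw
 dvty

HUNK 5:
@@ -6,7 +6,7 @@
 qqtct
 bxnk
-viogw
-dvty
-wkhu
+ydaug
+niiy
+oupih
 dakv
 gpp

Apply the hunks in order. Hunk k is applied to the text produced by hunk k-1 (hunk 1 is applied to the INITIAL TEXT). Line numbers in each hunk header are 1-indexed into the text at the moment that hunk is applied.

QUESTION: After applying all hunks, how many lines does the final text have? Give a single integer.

Hunk 1: at line 1 remove [ifh,oti,sbsjl] add [nmyf,fapm,nrxjy] -> 12 lines: qvx toj nmyf fapm nrxjy jxjbt dvty wkhu dakv gpp bdxb ywr
Hunk 2: at line 2 remove [nmyf] add [mxo,ajdm] -> 13 lines: qvx toj mxo ajdm fapm nrxjy jxjbt dvty wkhu dakv gpp bdxb ywr
Hunk 3: at line 3 remove [ajdm,fapm,nrxjy] add [sah,ljukt,qqtct] -> 13 lines: qvx toj mxo sah ljukt qqtct jxjbt dvty wkhu dakv gpp bdxb ywr
Hunk 4: at line 6 remove [jxjbt] add [bxnk,viogw] -> 14 lines: qvx toj mxo sah ljukt qqtct bxnk viogw dvty wkhu dakv gpp bdxb ywr
Hunk 5: at line 6 remove [viogw,dvty,wkhu] add [ydaug,niiy,oupih] -> 14 lines: qvx toj mxo sah ljukt qqtct bxnk ydaug niiy oupih dakv gpp bdxb ywr
Final line count: 14

Answer: 14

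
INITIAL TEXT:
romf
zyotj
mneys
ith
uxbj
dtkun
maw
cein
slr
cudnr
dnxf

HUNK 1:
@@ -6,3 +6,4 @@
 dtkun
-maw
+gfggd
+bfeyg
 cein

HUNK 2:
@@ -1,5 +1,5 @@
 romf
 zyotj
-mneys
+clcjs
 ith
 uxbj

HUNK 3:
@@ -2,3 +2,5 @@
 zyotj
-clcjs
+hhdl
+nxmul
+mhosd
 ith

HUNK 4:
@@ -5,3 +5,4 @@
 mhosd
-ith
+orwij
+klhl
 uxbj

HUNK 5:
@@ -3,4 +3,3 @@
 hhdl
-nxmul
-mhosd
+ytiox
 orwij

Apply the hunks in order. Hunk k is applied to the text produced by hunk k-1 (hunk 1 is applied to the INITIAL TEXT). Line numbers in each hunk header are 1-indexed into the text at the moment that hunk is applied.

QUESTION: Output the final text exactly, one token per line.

Hunk 1: at line 6 remove [maw] add [gfggd,bfeyg] -> 12 lines: romf zyotj mneys ith uxbj dtkun gfggd bfeyg cein slr cudnr dnxf
Hunk 2: at line 1 remove [mneys] add [clcjs] -> 12 lines: romf zyotj clcjs ith uxbj dtkun gfggd bfeyg cein slr cudnr dnxf
Hunk 3: at line 2 remove [clcjs] add [hhdl,nxmul,mhosd] -> 14 lines: romf zyotj hhdl nxmul mhosd ith uxbj dtkun gfggd bfeyg cein slr cudnr dnxf
Hunk 4: at line 5 remove [ith] add [orwij,klhl] -> 15 lines: romf zyotj hhdl nxmul mhosd orwij klhl uxbj dtkun gfggd bfeyg cein slr cudnr dnxf
Hunk 5: at line 3 remove [nxmul,mhosd] add [ytiox] -> 14 lines: romf zyotj hhdl ytiox orwij klhl uxbj dtkun gfggd bfeyg cein slr cudnr dnxf

Answer: romf
zyotj
hhdl
ytiox
orwij
klhl
uxbj
dtkun
gfggd
bfeyg
cein
slr
cudnr
dnxf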